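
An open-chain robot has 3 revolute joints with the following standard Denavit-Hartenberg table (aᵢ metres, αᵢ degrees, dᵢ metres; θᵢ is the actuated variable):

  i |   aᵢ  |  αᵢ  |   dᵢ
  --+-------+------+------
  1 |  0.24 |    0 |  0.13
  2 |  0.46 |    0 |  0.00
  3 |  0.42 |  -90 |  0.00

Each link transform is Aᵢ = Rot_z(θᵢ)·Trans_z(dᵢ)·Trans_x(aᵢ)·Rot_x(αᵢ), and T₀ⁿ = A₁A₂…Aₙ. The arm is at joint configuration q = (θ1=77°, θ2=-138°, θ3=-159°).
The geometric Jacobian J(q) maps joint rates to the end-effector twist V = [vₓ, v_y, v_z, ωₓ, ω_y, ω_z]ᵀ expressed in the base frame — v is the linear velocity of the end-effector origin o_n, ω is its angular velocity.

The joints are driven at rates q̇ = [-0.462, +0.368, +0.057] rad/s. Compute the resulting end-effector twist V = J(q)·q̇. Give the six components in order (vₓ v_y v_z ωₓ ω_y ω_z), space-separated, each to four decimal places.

o_n = [-0.0447, 0.1015, 0.1300]
J₁: ẑ×o_n = [-0.1015, -0.0447, 0.0000], ω = ẑ
J2: z=[0.0000, 0.0000, 1.0000] o=[0.0540, 0.2338, 0.1300] → [0.1324, -0.0987, 0.0000, 0.0000, 0.0000, 1.0000]
J3: z=[0.0000, 0.0000, 1.0000] o=[0.2770, -0.1685, 0.1300] → [-0.2700, -0.3217, 0.0000, 0.0000, 0.0000, 1.0000]
V = J·q̇ = [0.0802, -0.0340, 0.0000, 0.0000, 0.0000, -0.0370]

0.0802 -0.0340 0.0000 0.0000 0.0000 -0.0370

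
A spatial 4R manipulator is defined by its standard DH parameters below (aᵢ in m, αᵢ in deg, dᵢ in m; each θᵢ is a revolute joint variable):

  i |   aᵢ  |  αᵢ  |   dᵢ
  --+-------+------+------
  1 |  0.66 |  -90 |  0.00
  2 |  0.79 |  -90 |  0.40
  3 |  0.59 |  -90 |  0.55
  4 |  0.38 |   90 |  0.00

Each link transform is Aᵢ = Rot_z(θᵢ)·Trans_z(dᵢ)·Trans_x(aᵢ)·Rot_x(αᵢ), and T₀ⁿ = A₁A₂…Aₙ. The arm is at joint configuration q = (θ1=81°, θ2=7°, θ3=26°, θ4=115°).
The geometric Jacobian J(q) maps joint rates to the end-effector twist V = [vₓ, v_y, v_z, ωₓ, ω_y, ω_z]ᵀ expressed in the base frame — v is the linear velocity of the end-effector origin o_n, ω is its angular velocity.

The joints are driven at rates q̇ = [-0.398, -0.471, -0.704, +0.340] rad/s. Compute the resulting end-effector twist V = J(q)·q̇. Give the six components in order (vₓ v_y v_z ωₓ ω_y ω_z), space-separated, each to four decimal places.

0.4313 0.2033 0.4804 0.7573 -0.1829 0.3189

o_n = [0.0728, 1.8131, -0.3474]
J₁: ẑ×o_n = [-1.8131, 0.0728, 0.0000], ω = ẑ
J2: z=[-0.9877, 0.1564, 0.0000] o=[0.1032, 0.6519, 0.0000] → [-0.0543, -0.3431, -1.1421, -0.9877, 0.1564, 0.0000]
J3: z=[-0.0191, -0.1204, -0.9925] o=[-0.1692, 1.4889, -0.0963] → [0.3520, -0.2449, 0.0229, -0.0191, -0.1204, -0.9925]
J4: z=[0.8197, -0.5703, 0.0534] o=[0.1581, 1.9021, -0.7068] → [-0.2002, -0.2992, -0.1217, 0.8197, -0.5703, 0.0534]
V = J·q̇ = [0.4313, 0.2033, 0.4804, 0.7573, -0.1829, 0.3189]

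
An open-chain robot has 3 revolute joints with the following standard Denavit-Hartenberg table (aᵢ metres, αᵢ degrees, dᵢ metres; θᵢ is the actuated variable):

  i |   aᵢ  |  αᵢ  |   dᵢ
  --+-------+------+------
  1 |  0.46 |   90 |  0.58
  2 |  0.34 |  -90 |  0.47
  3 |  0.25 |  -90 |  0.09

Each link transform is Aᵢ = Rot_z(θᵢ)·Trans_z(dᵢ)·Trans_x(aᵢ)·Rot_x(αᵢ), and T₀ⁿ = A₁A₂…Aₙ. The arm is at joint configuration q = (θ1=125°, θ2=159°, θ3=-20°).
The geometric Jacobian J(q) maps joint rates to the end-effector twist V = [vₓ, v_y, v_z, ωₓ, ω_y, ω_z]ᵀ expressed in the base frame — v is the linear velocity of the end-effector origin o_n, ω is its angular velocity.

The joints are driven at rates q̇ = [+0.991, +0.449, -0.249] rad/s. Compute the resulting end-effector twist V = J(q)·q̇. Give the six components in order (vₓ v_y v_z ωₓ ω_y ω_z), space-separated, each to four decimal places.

-0.1593 0.5179 -0.2631 0.3166 0.3306 1.2235

o_n = [0.5176, 0.2293, 0.7020]
J₁: ẑ×o_n = [-0.2293, 0.5176, 0.0000], ω = ẑ
J2: z=[0.8192, 0.5736, 0.0000] o=[-0.2638, 0.3768, 0.5800] → [0.0700, -0.0999, -0.5690, 0.8192, 0.5736, 0.0000]
J3: z=[0.2056, -0.2936, -0.9336] o=[0.3032, 0.3864, 0.7018] → [-0.1467, -0.2001, 0.0306, 0.2056, -0.2936, -0.9336]
V = J·q̇ = [-0.1593, 0.5179, -0.2631, 0.3166, 0.3306, 1.2235]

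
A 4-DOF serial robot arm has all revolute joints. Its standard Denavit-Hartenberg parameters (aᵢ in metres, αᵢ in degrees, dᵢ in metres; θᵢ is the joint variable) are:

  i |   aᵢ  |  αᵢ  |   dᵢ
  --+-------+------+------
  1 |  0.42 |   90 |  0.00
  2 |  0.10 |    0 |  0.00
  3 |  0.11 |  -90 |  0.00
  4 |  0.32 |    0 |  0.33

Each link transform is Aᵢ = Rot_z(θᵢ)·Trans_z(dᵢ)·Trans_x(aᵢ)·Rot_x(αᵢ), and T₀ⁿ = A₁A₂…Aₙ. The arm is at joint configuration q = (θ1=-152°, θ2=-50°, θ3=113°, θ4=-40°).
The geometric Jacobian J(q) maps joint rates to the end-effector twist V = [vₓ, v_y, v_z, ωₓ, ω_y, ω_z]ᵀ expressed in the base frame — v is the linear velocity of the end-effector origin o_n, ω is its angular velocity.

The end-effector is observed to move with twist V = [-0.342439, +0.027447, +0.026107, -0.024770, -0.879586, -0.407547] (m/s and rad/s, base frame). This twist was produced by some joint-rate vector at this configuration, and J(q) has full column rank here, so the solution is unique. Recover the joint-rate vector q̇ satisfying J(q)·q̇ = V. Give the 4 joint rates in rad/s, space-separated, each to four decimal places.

o_n = [-0.4069, 0.0166, 0.3896]
J₁: ẑ×o_n = [-0.0166, -0.4069, 0.0000], ω = ẑ
J2: z=[-0.4695, 0.8829, 0.0000] o=[-0.3708, -0.1972, 0.0000] → [0.3440, 0.1829, -0.0685, -0.4695, 0.8829, 0.0000]
J3: z=[-0.4695, 0.8829, 0.0000] o=[-0.4276, -0.2274, -0.0766] → [0.4117, 0.2189, -0.1328, -0.4695, 0.8829, 0.0000]
J4: z=[0.7867, 0.4183, 0.4540] o=[-0.4717, -0.2508, 0.0214] → [0.0326, -0.2603, 0.1833, 0.7867, 0.4183, 0.4540]
q̇ = J⁺·V = [-0.1860, 0.2170, -0.9820, -0.4880]

-0.1860 0.2170 -0.9820 -0.4880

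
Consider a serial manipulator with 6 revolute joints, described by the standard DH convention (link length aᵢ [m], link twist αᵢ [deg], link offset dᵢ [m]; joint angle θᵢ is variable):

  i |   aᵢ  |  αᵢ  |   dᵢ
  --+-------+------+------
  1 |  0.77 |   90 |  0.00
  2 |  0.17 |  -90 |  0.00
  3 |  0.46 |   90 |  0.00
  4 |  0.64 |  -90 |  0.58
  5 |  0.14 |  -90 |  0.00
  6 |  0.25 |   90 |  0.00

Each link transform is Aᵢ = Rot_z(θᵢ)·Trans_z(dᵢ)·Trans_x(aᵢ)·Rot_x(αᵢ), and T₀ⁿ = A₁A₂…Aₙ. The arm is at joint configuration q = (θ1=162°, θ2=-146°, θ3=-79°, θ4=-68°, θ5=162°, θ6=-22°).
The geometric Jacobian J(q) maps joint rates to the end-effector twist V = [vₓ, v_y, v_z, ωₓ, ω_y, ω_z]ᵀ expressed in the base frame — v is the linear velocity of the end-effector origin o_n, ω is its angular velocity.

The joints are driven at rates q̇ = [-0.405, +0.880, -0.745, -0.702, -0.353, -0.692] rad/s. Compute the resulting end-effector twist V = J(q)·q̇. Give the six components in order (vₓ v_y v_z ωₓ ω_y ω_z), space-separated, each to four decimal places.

o_n = [-0.5114, 0.9346, 0.2815]
J₁: ẑ×o_n = [-0.9346, -0.5114, 0.0000], ω = ẑ
J2: z=[0.3090, 0.9511, 0.0000] o=[-0.7323, 0.2379, 0.0000] → [0.2677, -0.0870, 0.0052, 0.3090, 0.9511, 0.0000]
J3: z=[-0.5318, 0.1728, -0.8290] o=[-0.5983, 0.1944, -0.0951] → [0.6788, 0.1283, -0.4087, -0.5318, 0.1728, -0.8290]
J4: z=[-0.7150, 0.4329, 0.5489] o=[-0.3895, 0.6014, -0.1441] → [0.0013, 0.2374, -0.1855, -0.7150, 0.4329, 0.5489]
J5: z=[0.2215, 0.8850, -0.4095] o=[-0.3799, 0.9620, 0.6406] → [-0.3290, 0.1334, 0.1104, 0.2215, 0.8850, -0.4095]
J6: z=[-0.8849, 0.3589, 0.2969] o=[-0.4372, 0.9205, 0.5198] → [-0.0897, -0.2329, 0.0141, -0.8849, 0.3589, 0.2969]
V = J·q̇ = [0.2857, -0.0176, 0.3906, 1.7043, -0.1565, -0.2336]

0.2857 -0.0176 0.3906 1.7043 -0.1565 -0.2336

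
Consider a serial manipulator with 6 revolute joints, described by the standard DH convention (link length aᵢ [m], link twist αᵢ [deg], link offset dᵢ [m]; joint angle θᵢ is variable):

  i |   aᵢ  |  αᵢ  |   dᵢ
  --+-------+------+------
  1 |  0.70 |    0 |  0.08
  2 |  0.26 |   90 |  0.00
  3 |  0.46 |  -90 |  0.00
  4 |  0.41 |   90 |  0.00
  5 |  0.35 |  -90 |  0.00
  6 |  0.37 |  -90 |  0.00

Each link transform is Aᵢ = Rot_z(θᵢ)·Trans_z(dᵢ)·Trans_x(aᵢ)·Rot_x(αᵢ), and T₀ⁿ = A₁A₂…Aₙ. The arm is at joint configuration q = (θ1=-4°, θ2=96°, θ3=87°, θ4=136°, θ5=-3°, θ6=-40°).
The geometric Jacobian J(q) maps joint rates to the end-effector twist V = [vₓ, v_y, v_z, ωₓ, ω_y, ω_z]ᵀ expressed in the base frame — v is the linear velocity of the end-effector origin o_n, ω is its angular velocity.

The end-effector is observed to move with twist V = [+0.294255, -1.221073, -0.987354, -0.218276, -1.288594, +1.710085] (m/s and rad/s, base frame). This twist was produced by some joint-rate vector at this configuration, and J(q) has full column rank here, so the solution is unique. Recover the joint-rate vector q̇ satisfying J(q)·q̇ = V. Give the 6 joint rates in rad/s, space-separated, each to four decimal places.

o_n = [-0.2065, 0.2063, -0.0463]
J₁: ẑ×o_n = [-0.2063, -0.2065, 0.0000], ω = ẑ
J2: z=[0.0000, 0.0000, 1.0000] o=[0.6983, -0.0488, 0.0800] → [-0.2552, -0.9048, 0.0000, 0.0000, 0.0000, 1.0000]
J3: z=[0.9994, 0.0349, 0.0000] o=[0.6892, 0.2110, 0.0800] → [-0.0044, 0.1262, 0.0266, 0.9994, 0.0349, 0.0000]
J4: z=[0.0349, -0.9980, 0.0523] o=[0.6884, 0.2351, 0.5394] → [0.5860, -0.0264, -0.8941, 0.0349, -0.9980, 0.0523]
J5: z=[-0.7202, 0.0112, 0.6937] o=[0.4043, 0.2097, 0.2448] → [-0.0009, -0.6334, 0.0093, -0.7202, 0.0112, 0.6937]
J6: z=[-0.0015, -0.9999, 0.0147] o=[0.1615, 0.2064, -0.0072] → [0.0391, -0.0055, -0.3679, -0.0015, -0.9999, 0.0147]
q̇ = J⁺·V = [0.4050, 0.8250, 0.1880, 0.9850, 0.6110, 0.3190]

0.4050 0.8250 0.1880 0.9850 0.6110 0.3190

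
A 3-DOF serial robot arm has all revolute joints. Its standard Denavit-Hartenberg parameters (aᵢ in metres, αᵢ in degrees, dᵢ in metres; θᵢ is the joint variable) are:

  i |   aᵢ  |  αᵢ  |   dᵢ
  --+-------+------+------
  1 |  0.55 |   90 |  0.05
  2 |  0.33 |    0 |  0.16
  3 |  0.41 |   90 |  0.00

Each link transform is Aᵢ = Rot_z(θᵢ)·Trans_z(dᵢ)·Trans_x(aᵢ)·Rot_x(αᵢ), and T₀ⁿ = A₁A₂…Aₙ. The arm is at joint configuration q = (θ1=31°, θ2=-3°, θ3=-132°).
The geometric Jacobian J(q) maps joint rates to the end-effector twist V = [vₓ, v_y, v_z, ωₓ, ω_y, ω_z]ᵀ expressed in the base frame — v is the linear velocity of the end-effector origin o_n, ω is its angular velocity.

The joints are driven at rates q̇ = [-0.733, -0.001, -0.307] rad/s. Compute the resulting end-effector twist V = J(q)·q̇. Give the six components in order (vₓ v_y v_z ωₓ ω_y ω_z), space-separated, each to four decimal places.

o_n = [0.5878, 0.1665, -0.2572]
J₁: ẑ×o_n = [-0.1665, 0.5878, 0.0000], ω = ẑ
J2: z=[0.5150, -0.8572, 0.0000] o=[0.4714, 0.2833, 0.0500] → [0.2633, 0.1582, 0.0396, 0.5150, -0.8572, 0.0000]
J3: z=[0.5150, -0.8572, 0.0000] o=[0.8363, 0.3159, 0.0327] → [0.2485, 0.1493, -0.2899, 0.5150, -0.8572, 0.0000]
V = J·q̇ = [0.0455, -0.4769, 0.0890, -0.1586, 0.2640, -0.7330]

0.0455 -0.4769 0.0890 -0.1586 0.2640 -0.7330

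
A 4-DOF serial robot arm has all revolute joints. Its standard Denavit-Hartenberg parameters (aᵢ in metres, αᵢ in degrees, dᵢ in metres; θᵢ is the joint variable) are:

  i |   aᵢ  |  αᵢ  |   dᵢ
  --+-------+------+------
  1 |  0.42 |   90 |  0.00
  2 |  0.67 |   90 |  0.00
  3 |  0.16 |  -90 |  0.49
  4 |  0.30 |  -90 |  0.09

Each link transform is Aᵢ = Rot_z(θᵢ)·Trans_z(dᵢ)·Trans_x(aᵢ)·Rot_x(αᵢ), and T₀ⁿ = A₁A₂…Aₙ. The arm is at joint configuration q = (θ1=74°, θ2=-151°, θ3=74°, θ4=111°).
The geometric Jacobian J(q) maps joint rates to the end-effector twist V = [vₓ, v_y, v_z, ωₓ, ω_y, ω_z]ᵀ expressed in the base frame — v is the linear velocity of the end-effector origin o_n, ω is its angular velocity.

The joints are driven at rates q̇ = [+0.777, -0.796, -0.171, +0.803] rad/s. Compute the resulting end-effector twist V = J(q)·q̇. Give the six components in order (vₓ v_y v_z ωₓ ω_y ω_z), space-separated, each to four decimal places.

o_n = [0.0159, -0.2176, -0.1063]
J₁: ẑ×o_n = [0.2176, 0.0159, -0.0000], ω = ẑ
J2: z=[0.9613, -0.2756, 0.0000] o=[0.1158, 0.4037, 0.0000] → [0.0293, 0.1022, -0.6248, 0.9613, -0.2756, 0.0000]
J3: z=[-0.1336, -0.4660, 0.8746] o=[-0.0458, -0.1596, -0.3248] → [-0.0511, 0.0831, 0.0365, -0.1336, -0.4660, 0.8746]
J4: z=[0.4967, 0.7322, 0.4660] o=[0.0260, -0.4674, 0.0824] → [-0.2546, 0.0890, 0.1315, 0.4967, 0.7322, 0.4660]
V = J·q̇ = [-0.0499, -0.0117, 0.5966, -0.3435, 0.8870, 1.0017]

-0.0499 -0.0117 0.5966 -0.3435 0.8870 1.0017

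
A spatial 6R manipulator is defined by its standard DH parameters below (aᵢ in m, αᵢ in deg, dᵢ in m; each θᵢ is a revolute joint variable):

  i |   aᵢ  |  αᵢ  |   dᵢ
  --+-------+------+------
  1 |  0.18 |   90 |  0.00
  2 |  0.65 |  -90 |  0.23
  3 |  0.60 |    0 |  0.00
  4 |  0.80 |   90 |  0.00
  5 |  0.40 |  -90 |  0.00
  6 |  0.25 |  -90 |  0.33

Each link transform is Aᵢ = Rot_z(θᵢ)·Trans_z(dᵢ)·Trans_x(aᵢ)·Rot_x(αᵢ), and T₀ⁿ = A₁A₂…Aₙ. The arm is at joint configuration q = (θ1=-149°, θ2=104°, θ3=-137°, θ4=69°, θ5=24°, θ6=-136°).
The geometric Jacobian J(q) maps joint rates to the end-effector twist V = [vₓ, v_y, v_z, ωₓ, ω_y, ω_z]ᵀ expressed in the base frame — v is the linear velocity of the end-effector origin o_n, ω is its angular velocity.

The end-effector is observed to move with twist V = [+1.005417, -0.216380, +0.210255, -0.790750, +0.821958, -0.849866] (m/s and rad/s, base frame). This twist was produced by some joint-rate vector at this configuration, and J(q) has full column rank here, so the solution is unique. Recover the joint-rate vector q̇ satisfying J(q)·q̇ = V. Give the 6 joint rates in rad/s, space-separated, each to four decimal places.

o_n = [-0.5280, 1.4421, 0.2692]
J₁: ẑ×o_n = [-1.4421, -0.5280, 0.0000], ω = ẑ
J2: z=[-0.5150, 0.8572, 0.0000] o=[-0.1543, -0.0927, 0.0000] → [0.2307, 0.1386, -0.4701, -0.5150, 0.8572, 0.0000]
J3: z=[0.8317, 0.4997, -0.2419] o=[-0.1380, 0.1854, 0.6307] → [0.1233, 0.3950, 1.2401, 0.8317, 0.4997, -0.2419]
J4: z=[0.8317, 0.4997, -0.2419] o=[-0.4397, 0.4815, 0.2049] → [0.2645, -0.0321, 0.8430, 0.8317, 0.4997, -0.2419]
J5: z=[-0.3852, 0.2056, -0.8996] o=[-0.7596, 1.1546, 0.4957] → [0.2120, -0.2956, -0.1583, -0.3852, 0.2056, -0.8996]
J6: z=[0.9224, 0.1143, -0.3688] o=[-0.7704, 1.5434, 0.5892] → [-0.0740, 0.2058, -0.1212, 0.9224, 0.1143, -0.3688]
q̇ = J⁺·V = [-0.3340, 0.5250, -0.1350, 0.7620, 0.7410, -0.8200]

-0.3340 0.5250 -0.1350 0.7620 0.7410 -0.8200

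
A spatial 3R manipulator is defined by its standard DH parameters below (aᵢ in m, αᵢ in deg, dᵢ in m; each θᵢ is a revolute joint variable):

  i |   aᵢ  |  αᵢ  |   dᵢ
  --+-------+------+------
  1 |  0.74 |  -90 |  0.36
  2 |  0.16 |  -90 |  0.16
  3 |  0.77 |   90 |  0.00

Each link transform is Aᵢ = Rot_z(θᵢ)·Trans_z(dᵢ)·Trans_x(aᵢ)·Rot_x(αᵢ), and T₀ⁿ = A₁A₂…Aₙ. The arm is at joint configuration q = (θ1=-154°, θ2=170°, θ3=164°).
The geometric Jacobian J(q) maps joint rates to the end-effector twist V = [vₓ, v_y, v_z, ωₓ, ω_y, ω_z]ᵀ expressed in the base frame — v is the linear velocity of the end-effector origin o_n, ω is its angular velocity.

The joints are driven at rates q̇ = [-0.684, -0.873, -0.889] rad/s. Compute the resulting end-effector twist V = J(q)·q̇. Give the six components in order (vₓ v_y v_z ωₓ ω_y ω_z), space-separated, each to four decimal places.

-0.4035 1.5333 0.4660 -0.5214 0.7170 -1.5595

o_n = [-1.2015, -0.5279, 0.4607]
J₁: ẑ×o_n = [0.5279, -1.2015, 0.0000], ω = ẑ
J2: z=[0.4384, -0.8988, 0.0000] o=[-0.6651, -0.3244, 0.3600] → [-0.0905, -0.0442, -0.5714, 0.4384, -0.8988, 0.0000]
J3: z=[0.1561, 0.0761, 0.9848] o=[-0.4533, -0.3991, 0.3322] → [0.1366, -0.7569, 0.0369, 0.1561, 0.0761, 0.9848]
V = J·q̇ = [-0.4035, 1.5333, 0.4660, -0.5214, 0.7170, -1.5595]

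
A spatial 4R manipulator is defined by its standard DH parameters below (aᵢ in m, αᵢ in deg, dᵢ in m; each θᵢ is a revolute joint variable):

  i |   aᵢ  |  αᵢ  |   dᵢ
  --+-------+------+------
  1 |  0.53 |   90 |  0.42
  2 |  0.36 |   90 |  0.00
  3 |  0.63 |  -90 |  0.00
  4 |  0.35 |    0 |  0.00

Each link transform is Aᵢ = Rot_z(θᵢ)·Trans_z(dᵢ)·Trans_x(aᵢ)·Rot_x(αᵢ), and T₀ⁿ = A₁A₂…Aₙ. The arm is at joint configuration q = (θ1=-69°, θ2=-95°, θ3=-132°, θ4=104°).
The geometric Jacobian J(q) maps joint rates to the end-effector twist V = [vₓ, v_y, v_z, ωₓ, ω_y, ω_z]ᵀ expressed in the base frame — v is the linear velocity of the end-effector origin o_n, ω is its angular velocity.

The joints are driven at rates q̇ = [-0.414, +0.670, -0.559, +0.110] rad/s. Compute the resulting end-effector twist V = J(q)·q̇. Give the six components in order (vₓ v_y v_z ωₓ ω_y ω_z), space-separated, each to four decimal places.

o_n = [0.6897, -0.6658, 0.3953]
J₁: ẑ×o_n = [0.6658, 0.6897, -0.0000], ω = ẑ
J2: z=[-0.9336, -0.3584, 0.0000] o=[0.1899, -0.4948, 0.4200] → [0.0089, -0.0231, 0.3387, -0.9336, -0.3584, 0.0000]
J3: z=[-0.3570, 0.9300, 0.0872] o=[0.1787, -0.4655, 0.0614] → [0.3280, 0.1637, -0.4037, -0.3570, 0.9300, 0.0872]
J4: z=[0.6015, 0.3003, -0.7403] o=[0.6289, -0.3320, 0.4813] → [-0.2729, 0.0068, -0.2190, 0.6015, 0.3003, -0.7403]
V = J·q̇ = [-0.4831, -0.3918, 0.4285, -0.3598, -0.7270, -0.5442]

-0.4831 -0.3918 0.4285 -0.3598 -0.7270 -0.5442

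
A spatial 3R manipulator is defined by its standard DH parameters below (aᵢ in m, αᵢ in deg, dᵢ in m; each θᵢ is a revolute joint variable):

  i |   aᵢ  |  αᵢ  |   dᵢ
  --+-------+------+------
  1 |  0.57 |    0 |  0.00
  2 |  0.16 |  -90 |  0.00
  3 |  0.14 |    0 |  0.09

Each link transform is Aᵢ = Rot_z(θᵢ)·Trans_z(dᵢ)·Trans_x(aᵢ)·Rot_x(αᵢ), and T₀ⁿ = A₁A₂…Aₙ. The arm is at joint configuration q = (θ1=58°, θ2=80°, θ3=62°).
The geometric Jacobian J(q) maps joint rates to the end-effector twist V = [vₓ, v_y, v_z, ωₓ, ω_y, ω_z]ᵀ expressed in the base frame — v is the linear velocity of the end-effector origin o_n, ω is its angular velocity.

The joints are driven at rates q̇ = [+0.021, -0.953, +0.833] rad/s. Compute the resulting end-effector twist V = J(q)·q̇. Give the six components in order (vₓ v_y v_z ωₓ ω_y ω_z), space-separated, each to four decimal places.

o_n = [0.0741, 0.5675, -0.1236]
J₁: ẑ×o_n = [-0.5675, 0.0741, 0.0000], ω = ẑ
J2: z=[0.0000, 0.0000, 1.0000] o=[0.3021, 0.4834, 0.0000] → [-0.0842, -0.2280, 0.0000, 0.0000, 0.0000, 1.0000]
J3: z=[-0.6691, -0.7431, 0.0000] o=[0.1832, 0.5904, 0.0000] → [0.0919, -0.0827, -0.0657, -0.6691, -0.7431, 0.0000]
V = J·q̇ = [0.1448, 0.1499, -0.0547, -0.5574, -0.6190, -0.9320]

0.1448 0.1499 -0.0547 -0.5574 -0.6190 -0.9320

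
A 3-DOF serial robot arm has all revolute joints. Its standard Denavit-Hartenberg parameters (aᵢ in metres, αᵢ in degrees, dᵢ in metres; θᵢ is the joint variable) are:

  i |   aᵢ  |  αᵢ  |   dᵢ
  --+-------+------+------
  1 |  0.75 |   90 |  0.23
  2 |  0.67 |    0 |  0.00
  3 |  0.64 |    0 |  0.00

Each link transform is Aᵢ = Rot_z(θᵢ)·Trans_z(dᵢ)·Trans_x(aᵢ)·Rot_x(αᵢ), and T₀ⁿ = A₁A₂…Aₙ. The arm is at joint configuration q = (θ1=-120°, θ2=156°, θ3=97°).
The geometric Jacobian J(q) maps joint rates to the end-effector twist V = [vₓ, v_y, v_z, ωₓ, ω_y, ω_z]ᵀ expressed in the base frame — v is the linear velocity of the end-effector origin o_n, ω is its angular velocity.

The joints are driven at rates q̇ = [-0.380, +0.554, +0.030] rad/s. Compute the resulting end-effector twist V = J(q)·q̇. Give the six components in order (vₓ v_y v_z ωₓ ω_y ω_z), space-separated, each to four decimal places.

-0.0870 -0.1881 -0.4484 -0.5058 0.2920 -0.3800

o_n = [0.0246, 0.0426, -0.1095]
J₁: ẑ×o_n = [-0.0426, 0.0246, 0.0000], ω = ẑ
J2: z=[-0.8660, 0.5000, 0.0000] o=[-0.3750, -0.6495, 0.2300] → [-0.1698, -0.2940, -0.7992, -0.8660, 0.5000, 0.0000]
J3: z=[-0.8660, 0.5000, 0.0000] o=[-0.0690, -0.1194, 0.5025] → [-0.3060, -0.5300, -0.1871, -0.8660, 0.5000, 0.0000]
V = J·q̇ = [-0.0870, -0.1881, -0.4484, -0.5058, 0.2920, -0.3800]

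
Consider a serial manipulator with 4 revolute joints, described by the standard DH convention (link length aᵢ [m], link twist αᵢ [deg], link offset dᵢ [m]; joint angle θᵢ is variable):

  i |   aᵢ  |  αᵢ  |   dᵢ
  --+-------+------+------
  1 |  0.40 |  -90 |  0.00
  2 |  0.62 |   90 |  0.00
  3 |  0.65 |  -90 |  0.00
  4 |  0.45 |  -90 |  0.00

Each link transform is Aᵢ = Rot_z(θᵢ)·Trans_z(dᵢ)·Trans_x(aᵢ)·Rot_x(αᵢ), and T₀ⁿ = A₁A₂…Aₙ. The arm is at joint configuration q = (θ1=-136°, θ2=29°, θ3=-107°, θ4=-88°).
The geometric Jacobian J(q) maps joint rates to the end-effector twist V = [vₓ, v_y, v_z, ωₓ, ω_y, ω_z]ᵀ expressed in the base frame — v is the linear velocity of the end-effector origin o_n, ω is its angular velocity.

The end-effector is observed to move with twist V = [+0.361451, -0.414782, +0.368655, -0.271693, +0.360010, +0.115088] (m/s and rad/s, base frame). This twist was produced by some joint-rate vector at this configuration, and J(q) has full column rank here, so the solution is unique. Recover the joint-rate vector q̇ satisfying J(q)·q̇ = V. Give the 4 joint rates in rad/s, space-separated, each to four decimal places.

0.5490 -0.3980 -0.4060 0.1700

o_n = [-1.1544, -0.2298, 0.1871]
J₁: ẑ×o_n = [0.2298, -1.1544, 0.0000], ω = ẑ
J2: z=[0.6947, -0.7193, 0.0000] o=[-0.2877, -0.2779, 0.0000] → [-0.1346, -0.1300, -0.5901, 0.6947, -0.7193, 0.0000]
J3: z=[-0.3487, -0.3368, 0.8746] o=[-0.6778, -0.6546, -0.3006] → [-0.5357, -0.2468, -0.3086, -0.3487, -0.3368, 0.8746]
J4: z=[-0.8048, -0.3707, -0.4636] o=[-0.9900, -0.0919, -0.2084] → [-0.2106, 0.3945, 0.0500, -0.8048, -0.3707, -0.4636]
q̇ = J⁺·V = [0.5490, -0.3980, -0.4060, 0.1700]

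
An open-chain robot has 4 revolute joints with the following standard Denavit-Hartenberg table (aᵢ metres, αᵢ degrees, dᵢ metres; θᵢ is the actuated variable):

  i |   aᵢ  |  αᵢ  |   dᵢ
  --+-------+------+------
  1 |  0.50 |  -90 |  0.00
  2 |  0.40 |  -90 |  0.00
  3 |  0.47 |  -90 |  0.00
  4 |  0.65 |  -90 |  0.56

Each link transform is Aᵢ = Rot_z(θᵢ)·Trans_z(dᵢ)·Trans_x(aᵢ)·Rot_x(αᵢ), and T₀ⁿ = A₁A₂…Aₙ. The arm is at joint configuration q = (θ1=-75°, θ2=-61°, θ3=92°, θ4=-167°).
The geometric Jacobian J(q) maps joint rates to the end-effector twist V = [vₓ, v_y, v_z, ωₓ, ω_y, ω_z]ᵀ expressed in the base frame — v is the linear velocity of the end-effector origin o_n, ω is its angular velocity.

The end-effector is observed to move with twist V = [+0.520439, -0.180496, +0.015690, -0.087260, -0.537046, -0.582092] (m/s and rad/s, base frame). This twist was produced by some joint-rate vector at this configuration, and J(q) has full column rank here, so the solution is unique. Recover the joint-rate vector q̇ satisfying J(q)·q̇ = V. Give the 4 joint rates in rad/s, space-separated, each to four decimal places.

o_n = [0.3197, -0.4871, -0.2055]
J₁: ẑ×o_n = [0.4871, 0.3197, -0.0000], ω = ẑ
J2: z=[0.9659, 0.2588, 0.0000] o=[0.1294, -0.4830, 0.0000] → [-0.0532, 0.1985, -0.0532, 0.9659, 0.2588, 0.0000]
J3: z=[0.2264, -0.8448, -0.4848] o=[0.1796, -0.6703, 0.3498] → [0.5580, 0.0578, 0.1599, 0.2264, -0.8448, -0.4848]
J4: z=[-0.0917, 0.4770, -0.8741] o=[-0.2762, -0.7842, 0.3355] → [0.0016, -0.5705, -0.3115, -0.0917, 0.4770, -0.8741]
q̇ = J⁺·V = [0.1420, -0.2370, 0.7850, 0.3930]

0.1420 -0.2370 0.7850 0.3930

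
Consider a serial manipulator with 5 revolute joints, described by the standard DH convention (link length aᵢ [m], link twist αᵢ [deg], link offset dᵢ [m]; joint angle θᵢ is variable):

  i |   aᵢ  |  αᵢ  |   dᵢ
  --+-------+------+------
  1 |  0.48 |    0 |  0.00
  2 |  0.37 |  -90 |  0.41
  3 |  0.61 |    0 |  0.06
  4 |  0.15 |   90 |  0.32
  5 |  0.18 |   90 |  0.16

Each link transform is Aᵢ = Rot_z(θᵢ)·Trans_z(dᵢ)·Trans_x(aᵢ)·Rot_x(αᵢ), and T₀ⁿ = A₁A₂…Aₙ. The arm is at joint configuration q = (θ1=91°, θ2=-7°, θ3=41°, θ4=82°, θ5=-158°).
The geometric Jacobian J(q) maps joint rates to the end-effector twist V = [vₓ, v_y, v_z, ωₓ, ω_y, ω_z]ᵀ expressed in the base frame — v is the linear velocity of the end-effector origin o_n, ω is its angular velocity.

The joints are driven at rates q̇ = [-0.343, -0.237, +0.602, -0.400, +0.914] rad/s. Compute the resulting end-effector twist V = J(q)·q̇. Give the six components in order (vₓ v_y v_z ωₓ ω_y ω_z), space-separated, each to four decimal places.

0.8667 -0.1794 -0.3578 -0.1208 0.7835 -1.0778

o_n = [-0.2174, 1.4810, -0.0632]
J₁: ẑ×o_n = [-1.4810, -0.2174, 0.0000], ω = ẑ
J2: z=[0.0000, 0.0000, 1.0000] o=[-0.0084, 0.4799, 0.0000] → [-1.0011, -0.2091, 0.0000, 0.0000, 0.0000, 1.0000]
J3: z=[-0.9945, 0.1045, 0.0000] o=[0.0303, 0.8479, 0.4100] → [-0.0495, -0.4706, -0.6038, -0.9945, 0.1045, 0.0000]
J4: z=[-0.9945, 0.1045, 0.0000] o=[0.0187, 1.3120, 0.0098] → [-0.0076, -0.0726, -0.1434, -0.9945, 0.1045, 0.0000]
J5: z=[0.0877, 0.8341, -0.5446] o=[-0.3080, 1.2642, -0.1160] → [0.1621, -0.0540, -0.0566, 0.0877, 0.8341, -0.5446]
V = J·q̇ = [0.8667, -0.1794, -0.3578, -0.1208, 0.7835, -1.0778]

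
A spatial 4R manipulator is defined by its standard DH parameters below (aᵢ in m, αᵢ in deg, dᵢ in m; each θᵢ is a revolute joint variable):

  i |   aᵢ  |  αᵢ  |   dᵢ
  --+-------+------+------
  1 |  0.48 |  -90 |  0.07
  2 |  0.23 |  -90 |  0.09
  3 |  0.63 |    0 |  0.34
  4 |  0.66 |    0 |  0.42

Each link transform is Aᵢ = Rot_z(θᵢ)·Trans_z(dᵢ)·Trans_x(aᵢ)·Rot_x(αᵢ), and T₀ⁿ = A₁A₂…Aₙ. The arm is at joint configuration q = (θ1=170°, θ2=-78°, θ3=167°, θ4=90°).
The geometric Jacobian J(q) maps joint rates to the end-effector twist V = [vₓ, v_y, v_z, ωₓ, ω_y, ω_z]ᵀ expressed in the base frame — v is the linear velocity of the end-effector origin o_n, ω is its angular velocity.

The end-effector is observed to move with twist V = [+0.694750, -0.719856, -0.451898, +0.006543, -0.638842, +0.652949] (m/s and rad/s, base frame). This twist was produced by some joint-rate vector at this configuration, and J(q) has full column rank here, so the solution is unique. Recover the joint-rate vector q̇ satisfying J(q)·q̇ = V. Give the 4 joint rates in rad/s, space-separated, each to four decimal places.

o_n = [-1.1985, -0.3892, -0.6087]
J₁: ẑ×o_n = [0.3892, -1.1985, 0.0000], ω = ẑ
J2: z=[-0.1736, -0.9848, 0.0000] o=[-0.4727, 0.0834, 0.0700] → [0.6684, -0.1179, -0.6327, -0.1736, -0.9848, 0.0000]
J3: z=[-0.9633, 0.1699, -0.2079] o=[-0.5354, 0.0030, 0.2950] → [-0.2350, -0.7326, 0.4904, -0.9633, 0.1699, -0.2079]
J4: z=[-0.9633, 0.1699, -0.2079] o=[-0.7126, 0.1782, -0.3762] → [-0.1575, -0.1230, 0.6290, -0.9633, 0.1699, -0.2079]
q̇ = J⁺·V = [0.6280, 0.6280, -0.1510, 0.0310]

0.6280 0.6280 -0.1510 0.0310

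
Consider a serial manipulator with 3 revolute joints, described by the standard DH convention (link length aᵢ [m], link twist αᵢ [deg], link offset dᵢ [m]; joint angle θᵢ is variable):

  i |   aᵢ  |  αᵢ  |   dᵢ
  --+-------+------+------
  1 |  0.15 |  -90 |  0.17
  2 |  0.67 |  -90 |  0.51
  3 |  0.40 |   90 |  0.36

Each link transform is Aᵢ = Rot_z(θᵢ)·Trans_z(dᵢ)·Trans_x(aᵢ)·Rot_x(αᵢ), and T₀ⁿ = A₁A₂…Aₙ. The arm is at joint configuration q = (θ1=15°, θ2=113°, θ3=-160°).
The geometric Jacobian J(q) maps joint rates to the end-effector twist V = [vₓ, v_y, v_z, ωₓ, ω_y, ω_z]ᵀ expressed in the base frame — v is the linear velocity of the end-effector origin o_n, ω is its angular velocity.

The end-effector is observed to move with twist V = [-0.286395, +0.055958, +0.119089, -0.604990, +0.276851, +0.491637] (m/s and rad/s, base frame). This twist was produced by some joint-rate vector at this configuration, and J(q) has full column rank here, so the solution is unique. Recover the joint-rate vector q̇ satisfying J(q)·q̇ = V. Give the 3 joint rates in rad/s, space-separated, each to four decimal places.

o_n = [-0.4536, 0.5481, 0.0399]
J₁: ẑ×o_n = [-0.5481, -0.4536, 0.0000], ω = ẑ
J2: z=[-0.2588, 0.9659, 0.0000] o=[0.1449, 0.0388, 0.1700] → [-0.1256, -0.0337, 0.4463, -0.2588, 0.9659, 0.0000]
J3: z=[-0.8891, -0.2382, 0.3907] o=[-0.2400, 0.4637, -0.4467] → [-0.1489, 0.3492, -0.1259, -0.8891, -0.2382, 0.3907]
q̇ = J⁺·V = [0.2740, 0.4240, 0.5570]

0.2740 0.4240 0.5570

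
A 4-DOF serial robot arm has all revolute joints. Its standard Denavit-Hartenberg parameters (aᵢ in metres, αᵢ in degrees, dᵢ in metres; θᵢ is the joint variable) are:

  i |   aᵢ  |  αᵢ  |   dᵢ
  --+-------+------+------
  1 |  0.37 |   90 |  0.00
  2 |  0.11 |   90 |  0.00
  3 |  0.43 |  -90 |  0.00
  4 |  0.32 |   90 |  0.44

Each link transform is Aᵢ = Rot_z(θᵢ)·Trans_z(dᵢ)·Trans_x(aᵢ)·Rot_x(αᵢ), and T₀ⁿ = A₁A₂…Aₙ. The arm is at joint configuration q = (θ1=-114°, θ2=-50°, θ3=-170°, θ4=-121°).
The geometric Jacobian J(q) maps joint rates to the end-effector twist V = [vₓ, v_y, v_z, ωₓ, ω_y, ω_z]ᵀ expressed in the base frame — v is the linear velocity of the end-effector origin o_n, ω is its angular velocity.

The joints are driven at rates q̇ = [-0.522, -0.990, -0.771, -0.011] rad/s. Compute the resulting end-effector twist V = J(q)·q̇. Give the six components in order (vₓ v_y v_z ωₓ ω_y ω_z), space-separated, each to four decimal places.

-0.1425 0.1750 0.5376 0.6548 -0.9367 -0.0249

o_n = [0.3924, -0.2971, -0.1190]
J₁: ẑ×o_n = [0.2971, 0.3924, -0.0000], ω = ẑ
J2: z=[-0.9135, 0.4067, 0.0000] o=[-0.1505, -0.3380, 0.0000] → [-0.0484, -0.1088, -0.2582, -0.9135, 0.4067, 0.0000]
J3: z=[0.3116, 0.6998, -0.6428] o=[-0.1793, -0.4026, -0.0843] → [0.0435, -0.3566, -0.3672, 0.3116, 0.6998, -0.6428]
J4: z=[0.8543, -0.5025, -0.1330] o=[-0.0003, -0.1843, 0.2401] → [0.1655, 0.2546, 0.1010, 0.8543, -0.5025, -0.1330]
V = J·q̇ = [-0.1425, 0.1750, 0.5376, 0.6548, -0.9367, -0.0249]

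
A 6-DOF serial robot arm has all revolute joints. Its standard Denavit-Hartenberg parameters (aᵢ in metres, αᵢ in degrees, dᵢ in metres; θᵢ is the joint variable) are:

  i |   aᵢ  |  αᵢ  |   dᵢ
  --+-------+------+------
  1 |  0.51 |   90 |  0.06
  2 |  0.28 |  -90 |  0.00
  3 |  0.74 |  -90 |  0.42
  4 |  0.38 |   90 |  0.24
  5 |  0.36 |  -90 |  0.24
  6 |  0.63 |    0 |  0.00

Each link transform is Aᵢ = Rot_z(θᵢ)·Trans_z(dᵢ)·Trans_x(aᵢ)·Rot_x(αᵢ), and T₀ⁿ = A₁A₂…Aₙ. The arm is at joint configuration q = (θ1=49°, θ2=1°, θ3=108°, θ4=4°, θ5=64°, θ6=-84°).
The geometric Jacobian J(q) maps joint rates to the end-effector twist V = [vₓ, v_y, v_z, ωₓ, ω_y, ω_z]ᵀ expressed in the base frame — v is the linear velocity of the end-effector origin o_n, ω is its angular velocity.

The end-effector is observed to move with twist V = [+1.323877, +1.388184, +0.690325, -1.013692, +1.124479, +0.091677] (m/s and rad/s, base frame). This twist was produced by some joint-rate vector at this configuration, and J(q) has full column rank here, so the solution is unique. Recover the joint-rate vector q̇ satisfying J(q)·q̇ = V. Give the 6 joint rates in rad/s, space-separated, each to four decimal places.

-0.2830 -0.7000 -0.2750 -0.1080 0.6940 -0.7320

o_n = [-0.9964, 0.5403, 1.2919]
J₁: ẑ×o_n = [-0.5403, -0.9964, 0.0000], ω = ẑ
J2: z=[0.7547, -0.6561, 0.0000] o=[0.3346, 0.3849, 0.0600] → [-0.8082, -0.9297, -0.7559, 0.7547, -0.6561, 0.0000]
J3: z=[-0.0114, -0.0132, 0.9998] o=[0.5183, 0.5962, 0.0649] → [0.0397, -1.5004, -0.0193, -0.0114, -0.0132, 0.9998]
J4: z=[-0.3906, -0.9204, -0.0166] o=[-0.1677, 0.8798, 0.4808] → [-0.7521, 0.3306, -0.6301, -0.3906, -0.9204, -0.0166]
J5: z=[-0.0756, 0.0141, 0.9970] o=[-0.6101, 0.8074, 0.4483] → [0.2782, -0.3214, 0.0257, -0.0756, 0.0141, 0.9970]
J6: z=[0.6533, -0.7547, 0.0602] o=[-0.8994, 0.5747, 0.6704] → [-0.4670, -0.4119, -0.0956, 0.6533, -0.7547, 0.0602]
q̇ = J⁺·V = [-0.2830, -0.7000, -0.2750, -0.1080, 0.6940, -0.7320]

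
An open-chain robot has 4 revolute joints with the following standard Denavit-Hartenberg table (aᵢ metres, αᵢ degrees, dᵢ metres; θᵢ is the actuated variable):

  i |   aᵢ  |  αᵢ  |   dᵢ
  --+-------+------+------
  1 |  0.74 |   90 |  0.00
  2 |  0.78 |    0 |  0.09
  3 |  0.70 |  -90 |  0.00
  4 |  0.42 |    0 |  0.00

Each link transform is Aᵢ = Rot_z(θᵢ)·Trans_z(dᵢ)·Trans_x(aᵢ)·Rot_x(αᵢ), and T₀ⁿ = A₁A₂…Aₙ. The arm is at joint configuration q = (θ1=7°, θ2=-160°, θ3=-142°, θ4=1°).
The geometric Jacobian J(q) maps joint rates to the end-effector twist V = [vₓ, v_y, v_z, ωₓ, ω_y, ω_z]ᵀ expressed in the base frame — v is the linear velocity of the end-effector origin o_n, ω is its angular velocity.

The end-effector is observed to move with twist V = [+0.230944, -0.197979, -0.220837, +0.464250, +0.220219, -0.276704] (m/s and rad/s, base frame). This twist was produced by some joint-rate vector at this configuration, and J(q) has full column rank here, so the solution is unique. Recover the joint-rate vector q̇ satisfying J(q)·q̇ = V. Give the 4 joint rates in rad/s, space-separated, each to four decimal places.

0.0280 0.1750 -0.3370 -0.5750

o_n = [0.6061, -0.0089, 0.6830]
J₁: ẑ×o_n = [0.0089, 0.6061, -0.0000], ω = ẑ
J2: z=[0.1219, -0.9925, 0.0000] o=[0.7345, 0.0902, 0.0000] → [-0.6779, -0.0832, -0.1395, 0.1219, -0.9925, 0.0000]
J3: z=[0.1219, -0.9925, 0.0000] o=[0.0180, -0.0885, -0.2668] → [-0.9427, -0.1157, 0.5935, 0.1219, -0.9925, 0.0000]
J4: z=[-0.8417, -0.1034, 0.5299] o=[0.3861, -0.0433, 0.3269] → [-0.0550, 0.4163, -0.0062, -0.8417, -0.1034, 0.5299]
q̇ = J⁺·V = [0.0280, 0.1750, -0.3370, -0.5750]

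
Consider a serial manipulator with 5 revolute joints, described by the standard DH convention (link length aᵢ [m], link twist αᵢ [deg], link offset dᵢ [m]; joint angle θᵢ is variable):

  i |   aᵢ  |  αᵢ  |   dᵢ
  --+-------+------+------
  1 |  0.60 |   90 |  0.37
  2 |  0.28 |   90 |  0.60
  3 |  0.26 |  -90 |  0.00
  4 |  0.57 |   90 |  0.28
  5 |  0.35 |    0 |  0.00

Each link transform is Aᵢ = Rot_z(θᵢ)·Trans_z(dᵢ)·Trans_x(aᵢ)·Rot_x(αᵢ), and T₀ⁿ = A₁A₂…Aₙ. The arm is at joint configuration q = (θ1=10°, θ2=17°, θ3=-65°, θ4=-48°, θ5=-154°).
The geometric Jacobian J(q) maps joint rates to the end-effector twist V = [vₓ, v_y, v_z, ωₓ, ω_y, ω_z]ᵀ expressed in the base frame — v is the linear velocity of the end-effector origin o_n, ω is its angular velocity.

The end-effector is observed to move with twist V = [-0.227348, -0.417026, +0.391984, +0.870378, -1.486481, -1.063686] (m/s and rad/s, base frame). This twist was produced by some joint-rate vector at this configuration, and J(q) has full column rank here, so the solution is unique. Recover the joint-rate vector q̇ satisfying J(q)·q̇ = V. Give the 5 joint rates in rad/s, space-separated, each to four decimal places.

o_n = [1.2344, -0.0493, 0.3571]
J₁: ẑ×o_n = [0.0493, 1.2344, -0.0000], ω = ẑ
J2: z=[0.1736, -0.9848, 0.0000] o=[0.5909, 0.1042, 0.3700] → [0.0127, 0.0022, 0.6071, 0.1736, -0.9848, 0.0000]
J3: z=[0.2879, 0.0508, -0.9563] o=[0.9588, -0.4402, 0.4519] → [0.3690, -0.2363, 0.0985, 0.2879, 0.0508, -0.9563]
J4: z=[0.9269, -0.2657, 0.2650] o=[1.0213, -0.1899, 0.4840] → [-0.0035, 0.1741, 0.1869, 0.9269, -0.2657, 0.2650]
J5: z=[0.0138, -0.6815, -0.7317] o=[1.4946, 0.1244, 0.2002] → [-0.2341, 0.1882, -0.1797, 0.0138, -0.6815, -0.7317]
q̇ = J⁺·V = [-0.5850, 0.6670, 0.0240, 0.7930, 0.9100]

-0.5850 0.6670 0.0240 0.7930 0.9100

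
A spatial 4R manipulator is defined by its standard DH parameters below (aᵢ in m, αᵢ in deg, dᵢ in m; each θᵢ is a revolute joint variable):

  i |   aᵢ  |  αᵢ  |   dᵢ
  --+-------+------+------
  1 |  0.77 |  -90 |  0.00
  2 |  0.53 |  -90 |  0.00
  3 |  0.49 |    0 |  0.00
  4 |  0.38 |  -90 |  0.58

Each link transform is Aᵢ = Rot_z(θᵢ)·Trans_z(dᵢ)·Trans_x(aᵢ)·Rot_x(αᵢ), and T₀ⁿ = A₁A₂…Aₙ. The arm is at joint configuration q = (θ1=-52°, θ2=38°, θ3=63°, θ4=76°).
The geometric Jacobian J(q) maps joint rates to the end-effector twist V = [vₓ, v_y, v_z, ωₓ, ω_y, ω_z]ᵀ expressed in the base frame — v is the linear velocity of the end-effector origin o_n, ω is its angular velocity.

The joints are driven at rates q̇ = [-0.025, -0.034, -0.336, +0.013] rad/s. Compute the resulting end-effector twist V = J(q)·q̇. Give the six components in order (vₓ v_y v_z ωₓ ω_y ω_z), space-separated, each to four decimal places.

0.0858 -0.1705 -0.1396 0.0956 -0.1776 0.2295

o_n = [-0.0604, -1.0368, -0.7437]
J₁: ẑ×o_n = [1.0368, -0.0604, 0.0000], ω = ẑ
J2: z=[0.7880, 0.6157, 0.0000] o=[0.4741, -0.6068, 0.0000] → [-0.4579, 0.5861, -0.0099, 0.7880, 0.6157, 0.0000]
J3: z=[-0.3790, 0.4851, -0.7880] o=[0.7312, -0.9359, -0.3263] → [-0.2821, 0.4655, 0.4223, -0.3790, 0.4851, -0.7880]
J4: z=[-0.3790, 0.4851, -0.7880] o=[0.4951, -1.3428, -0.4633] → [0.1050, 0.3314, 0.1535, -0.3790, 0.4851, -0.7880]
V = J·q̇ = [0.0858, -0.1705, -0.1396, 0.0956, -0.1776, 0.2295]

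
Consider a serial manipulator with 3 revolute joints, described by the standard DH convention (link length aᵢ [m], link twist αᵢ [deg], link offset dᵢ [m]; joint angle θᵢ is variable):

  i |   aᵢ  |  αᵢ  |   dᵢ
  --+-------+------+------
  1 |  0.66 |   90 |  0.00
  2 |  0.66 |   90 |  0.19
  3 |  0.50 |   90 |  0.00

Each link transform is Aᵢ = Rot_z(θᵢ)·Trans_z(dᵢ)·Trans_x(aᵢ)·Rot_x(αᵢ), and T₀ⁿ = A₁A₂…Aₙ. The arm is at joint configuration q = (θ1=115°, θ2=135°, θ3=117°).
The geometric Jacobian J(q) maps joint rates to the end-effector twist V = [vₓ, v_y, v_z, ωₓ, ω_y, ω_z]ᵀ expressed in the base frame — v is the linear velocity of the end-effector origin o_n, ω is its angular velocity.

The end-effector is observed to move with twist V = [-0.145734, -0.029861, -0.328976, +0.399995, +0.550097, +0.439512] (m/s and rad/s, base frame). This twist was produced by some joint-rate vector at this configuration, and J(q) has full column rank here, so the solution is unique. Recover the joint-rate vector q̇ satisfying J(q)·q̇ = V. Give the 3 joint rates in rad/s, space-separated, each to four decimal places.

o_n = [0.4264, 0.5892, 0.3062]
J₁: ẑ×o_n = [-0.5892, 0.4264, 0.0000], ω = ẑ
J2: z=[0.9063, 0.4226, 0.0000] o=[-0.2789, 0.5982, 0.0000] → [0.1294, -0.2775, -0.3062, 0.9063, 0.4226, 0.0000]
J3: z=[-0.2988, 0.6409, 0.7071] o=[0.0905, 0.2555, 0.4667] → [-0.3389, 0.1896, -0.3150, -0.2988, 0.6409, 0.7071]
q̇ = J⁺·V = [0.1100, 0.5950, 0.4660]

0.1100 0.5950 0.4660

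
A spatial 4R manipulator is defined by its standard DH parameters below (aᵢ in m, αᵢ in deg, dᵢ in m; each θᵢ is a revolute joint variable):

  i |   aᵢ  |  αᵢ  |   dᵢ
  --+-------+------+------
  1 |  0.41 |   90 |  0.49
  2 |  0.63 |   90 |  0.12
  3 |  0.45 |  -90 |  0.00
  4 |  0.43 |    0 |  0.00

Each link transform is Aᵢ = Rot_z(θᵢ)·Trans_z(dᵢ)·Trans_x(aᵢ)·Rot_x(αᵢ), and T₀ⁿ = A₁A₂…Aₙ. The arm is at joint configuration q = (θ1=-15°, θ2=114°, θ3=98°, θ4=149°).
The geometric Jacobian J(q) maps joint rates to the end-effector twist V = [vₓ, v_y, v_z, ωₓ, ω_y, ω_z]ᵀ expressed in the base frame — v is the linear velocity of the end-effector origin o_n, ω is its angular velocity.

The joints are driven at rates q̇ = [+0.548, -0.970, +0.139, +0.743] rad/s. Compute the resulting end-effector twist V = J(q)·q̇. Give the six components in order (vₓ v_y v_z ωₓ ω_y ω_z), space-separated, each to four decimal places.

0.8248 -0.0756 0.5624 0.6895 0.9265 -0.0676

o_n = [-0.0944, -0.1824, 0.9651]
J₁: ẑ×o_n = [0.1824, -0.0944, 0.0000], ω = ẑ
J2: z=[-0.2588, -0.9659, 0.0000] o=[0.3960, -0.1061, 0.4900] → [-0.4589, 0.1230, -0.4540, -0.2588, -0.9659, 0.0000]
J3: z=[0.8824, -0.2364, 0.4067] o=[0.1175, -0.1557, 1.0655] → [0.0346, 0.0025, -0.0737, 0.8824, -0.2364, 0.4067]
J4: z=[0.4251, 0.0302, -0.9047] o=[0.0267, -0.5927, 1.0083] → [0.3699, 0.1279, 0.1781, 0.4251, 0.0302, -0.9047]
V = J·q̇ = [0.8248, -0.0756, 0.5624, 0.6895, 0.9265, -0.0676]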